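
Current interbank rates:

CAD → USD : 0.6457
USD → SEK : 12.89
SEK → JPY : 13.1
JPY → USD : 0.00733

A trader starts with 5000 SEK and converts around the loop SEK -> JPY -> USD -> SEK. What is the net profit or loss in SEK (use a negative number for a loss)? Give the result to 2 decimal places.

1188.68

5000 SEK × 13.1 = 65500 JPY
65500 JPY × 0.00733 = 480.115 USD
480.115 USD × 12.89 = 6188.68235 SEK
Net change: 6188.68235 − 5000 = 1188.68235 SEK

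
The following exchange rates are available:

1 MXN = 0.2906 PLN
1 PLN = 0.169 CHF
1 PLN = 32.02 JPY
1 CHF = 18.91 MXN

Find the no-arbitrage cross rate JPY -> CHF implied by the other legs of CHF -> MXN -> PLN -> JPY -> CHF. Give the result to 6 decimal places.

0.005683

Known legs of the cycle: 18.91 × 0.2906 × 32.02 = 175.95777692
For no arbitrage the full-cycle product must be 1, so the missing rate is 1 / 175.95777692 ≈ 0.00568318.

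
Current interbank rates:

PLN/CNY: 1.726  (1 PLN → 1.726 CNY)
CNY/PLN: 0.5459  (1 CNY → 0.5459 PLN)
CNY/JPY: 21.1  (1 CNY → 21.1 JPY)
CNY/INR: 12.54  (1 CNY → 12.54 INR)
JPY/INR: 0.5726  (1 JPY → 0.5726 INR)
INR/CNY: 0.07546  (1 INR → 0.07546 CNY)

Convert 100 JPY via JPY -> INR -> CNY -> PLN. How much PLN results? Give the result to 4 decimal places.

2.3587

100 JPY × 0.5726 = 57.26 INR
57.26 INR × 0.07546 = 4.3208396 CNY
4.3208396 CNY × 0.5459 = 2.35874633764 PLN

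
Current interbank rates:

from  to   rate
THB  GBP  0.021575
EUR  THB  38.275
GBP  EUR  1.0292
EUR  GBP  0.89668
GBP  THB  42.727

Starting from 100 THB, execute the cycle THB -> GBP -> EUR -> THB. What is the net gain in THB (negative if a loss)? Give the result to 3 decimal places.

100 THB × 0.021575 = 2.1575 GBP
2.1575 GBP × 1.0292 = 2.220499 EUR
2.220499 EUR × 38.275 = 84.989599225 THB
Net change: 84.989599225 − 100 = -15.010400775 THB

-15.010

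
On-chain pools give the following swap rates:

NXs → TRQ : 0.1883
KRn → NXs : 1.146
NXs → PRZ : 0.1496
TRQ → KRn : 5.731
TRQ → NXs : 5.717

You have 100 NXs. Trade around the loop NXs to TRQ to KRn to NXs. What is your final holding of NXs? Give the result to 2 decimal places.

123.67

100 NXs × 0.1883 = 18.83 TRQ
18.83 TRQ × 5.731 = 107.91473 KRn
107.91473 KRn × 1.146 = 123.67028058 NXs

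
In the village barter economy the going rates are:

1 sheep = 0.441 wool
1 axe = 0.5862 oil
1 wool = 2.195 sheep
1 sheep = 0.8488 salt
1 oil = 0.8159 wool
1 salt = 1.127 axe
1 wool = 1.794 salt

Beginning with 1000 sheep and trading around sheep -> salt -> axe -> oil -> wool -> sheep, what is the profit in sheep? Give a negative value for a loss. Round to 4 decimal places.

1000 sheep × 0.8488 = 848.8 salt
848.8 salt × 1.127 = 956.5976 axe
956.5976 axe × 0.5862 = 560.75751312 oil
560.75751312 oil × 0.8159 = 457.522054954608 wool
457.522054954608 wool × 2.195 = 1004.26091062536456 sheep
Net change: 1004.26091062536456 − 1000 = 4.26091062536456 sheep

4.2609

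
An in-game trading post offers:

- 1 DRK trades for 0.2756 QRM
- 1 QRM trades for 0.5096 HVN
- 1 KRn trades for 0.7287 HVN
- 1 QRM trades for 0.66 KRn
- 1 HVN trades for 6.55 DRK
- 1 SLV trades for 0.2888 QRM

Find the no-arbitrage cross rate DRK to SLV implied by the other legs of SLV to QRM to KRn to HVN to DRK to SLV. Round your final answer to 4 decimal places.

1.0992

Known legs of the cycle: 0.2888 × 0.66 × 0.7287 × 6.55 = 0.90976912488
For no arbitrage the full-cycle product must be 1, so the missing rate is 1 / 0.90976912488 ≈ 1.099180.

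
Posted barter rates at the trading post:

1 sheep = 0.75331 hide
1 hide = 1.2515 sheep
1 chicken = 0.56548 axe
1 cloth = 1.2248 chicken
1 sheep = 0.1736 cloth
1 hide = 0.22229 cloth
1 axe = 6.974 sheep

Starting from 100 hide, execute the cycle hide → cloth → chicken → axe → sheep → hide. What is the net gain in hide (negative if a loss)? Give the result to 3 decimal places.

-19.117

100 hide × 0.22229 = 22.229 cloth
22.229 cloth × 1.2248 = 27.2260792 chicken
27.2260792 chicken × 0.56548 = 15.395803266016 axe
15.395803266016 axe × 6.974 = 107.370331977195584 sheep
107.370331977195584 sheep × 0.75331 = 80.88314478174120538304 hide
Net change: 80.88314478174120538304 − 100 = -19.11685521825879461696 hide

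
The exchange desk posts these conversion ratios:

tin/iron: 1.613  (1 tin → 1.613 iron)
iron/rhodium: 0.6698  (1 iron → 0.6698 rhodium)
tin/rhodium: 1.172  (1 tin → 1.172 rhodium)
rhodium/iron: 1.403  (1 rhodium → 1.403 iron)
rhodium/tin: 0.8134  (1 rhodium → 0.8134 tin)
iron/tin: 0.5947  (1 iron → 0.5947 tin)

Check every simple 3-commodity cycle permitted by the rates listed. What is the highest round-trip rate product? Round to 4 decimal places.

0.9779

rhodium→iron→tin→rhodium: 1.403 × 0.5947 × 1.172 = 0.97787
rhodium→tin→iron→rhodium: 0.8134 × 1.613 × 0.6698 = 0.87879
Maximum is rhodium→iron→tin→rhodium at 0.9779; no arbitrage — every cycle loses value.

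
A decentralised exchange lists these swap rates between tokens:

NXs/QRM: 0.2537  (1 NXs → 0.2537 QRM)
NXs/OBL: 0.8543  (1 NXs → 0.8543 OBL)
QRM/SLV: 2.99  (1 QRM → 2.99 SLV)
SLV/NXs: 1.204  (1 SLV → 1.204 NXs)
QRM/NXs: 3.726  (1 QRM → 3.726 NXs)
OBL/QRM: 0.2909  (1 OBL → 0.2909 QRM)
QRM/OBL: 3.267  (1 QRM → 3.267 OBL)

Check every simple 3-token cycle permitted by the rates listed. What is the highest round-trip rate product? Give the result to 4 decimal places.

OBL→QRM→NXs→OBL: 0.2909 × 3.726 × 0.8543 = 0.92597
SLV→NXs→QRM→SLV: 1.204 × 0.2537 × 2.99 = 0.91331
Maximum is OBL→QRM→NXs→OBL at 0.9260; no arbitrage — every cycle loses value.

0.9260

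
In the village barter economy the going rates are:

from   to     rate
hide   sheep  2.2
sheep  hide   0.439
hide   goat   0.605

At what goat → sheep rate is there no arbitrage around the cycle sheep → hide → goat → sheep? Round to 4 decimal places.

3.7651

Known legs of the cycle: 0.439 × 0.605 = 0.265595
For no arbitrage the full-cycle product must be 1, so the missing rate is 1 / 0.265595 ≈ 3.765131.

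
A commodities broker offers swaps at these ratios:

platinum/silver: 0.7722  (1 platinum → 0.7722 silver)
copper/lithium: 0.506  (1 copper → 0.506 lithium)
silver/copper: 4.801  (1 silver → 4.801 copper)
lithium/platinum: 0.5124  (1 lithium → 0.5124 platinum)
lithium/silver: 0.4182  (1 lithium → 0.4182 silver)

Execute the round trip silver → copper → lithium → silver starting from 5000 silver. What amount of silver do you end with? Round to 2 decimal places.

5000 silver × 4.801 = 24005 copper
24005 copper × 0.506 = 12146.53 lithium
12146.53 lithium × 0.4182 = 5079.678846 silver

5079.68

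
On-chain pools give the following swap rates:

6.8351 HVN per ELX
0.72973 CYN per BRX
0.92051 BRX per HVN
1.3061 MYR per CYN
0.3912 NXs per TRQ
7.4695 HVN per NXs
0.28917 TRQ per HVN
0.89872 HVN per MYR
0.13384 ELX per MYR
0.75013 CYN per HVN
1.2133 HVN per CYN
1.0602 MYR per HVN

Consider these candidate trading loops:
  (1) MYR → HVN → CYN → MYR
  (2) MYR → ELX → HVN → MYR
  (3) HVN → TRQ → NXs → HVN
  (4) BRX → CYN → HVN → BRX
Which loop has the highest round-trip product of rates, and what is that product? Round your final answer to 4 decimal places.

(1) 0.89872 × 0.75013 × 1.3061 = 0.88052
(2) 0.13384 × 6.8351 × 1.0602 = 0.96988
(3) 0.28917 × 0.3912 × 7.4695 = 0.84497
(4) 0.72973 × 1.2133 × 0.92051 = 0.81500
Highest is cycle (2) at 0.9699 (≤1, no arbitrage).

0.9699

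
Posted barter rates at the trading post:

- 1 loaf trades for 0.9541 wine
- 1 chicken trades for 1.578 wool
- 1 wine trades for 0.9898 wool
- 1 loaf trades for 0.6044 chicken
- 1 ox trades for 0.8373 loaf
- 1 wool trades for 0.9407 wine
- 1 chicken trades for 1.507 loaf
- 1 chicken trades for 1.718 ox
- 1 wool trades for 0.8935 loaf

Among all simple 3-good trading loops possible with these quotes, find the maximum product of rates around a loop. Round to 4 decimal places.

ox→loaf→chicken→ox: 0.8373 × 0.6044 × 1.718 = 0.86942
wool→loaf→chicken→wool: 0.8935 × 0.6044 × 1.578 = 0.85217
wool→loaf→wine→wool: 0.8935 × 0.9541 × 0.9898 = 0.84379
Maximum is ox→loaf→chicken→ox at 0.8694; no arbitrage — every cycle loses value.

0.8694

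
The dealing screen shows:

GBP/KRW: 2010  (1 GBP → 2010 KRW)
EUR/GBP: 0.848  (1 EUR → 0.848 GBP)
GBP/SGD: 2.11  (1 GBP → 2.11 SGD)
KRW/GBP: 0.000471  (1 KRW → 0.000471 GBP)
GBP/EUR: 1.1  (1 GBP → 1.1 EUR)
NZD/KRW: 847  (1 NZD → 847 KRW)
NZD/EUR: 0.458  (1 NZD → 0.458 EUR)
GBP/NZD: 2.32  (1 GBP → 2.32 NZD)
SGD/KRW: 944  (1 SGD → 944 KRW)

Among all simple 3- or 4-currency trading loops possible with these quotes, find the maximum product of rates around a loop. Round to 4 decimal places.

0.9382

GBP→SGD→KRW→GBP: 2.11 × 944 × 0.000471 = 0.93816
GBP→NZD→KRW→GBP: 2.32 × 847 × 0.000471 = 0.92553
GBP→NZD→EUR→GBP: 2.32 × 0.458 × 0.848 = 0.90105
Maximum is GBP→SGD→KRW→GBP at 0.9382; no arbitrage — every cycle loses value.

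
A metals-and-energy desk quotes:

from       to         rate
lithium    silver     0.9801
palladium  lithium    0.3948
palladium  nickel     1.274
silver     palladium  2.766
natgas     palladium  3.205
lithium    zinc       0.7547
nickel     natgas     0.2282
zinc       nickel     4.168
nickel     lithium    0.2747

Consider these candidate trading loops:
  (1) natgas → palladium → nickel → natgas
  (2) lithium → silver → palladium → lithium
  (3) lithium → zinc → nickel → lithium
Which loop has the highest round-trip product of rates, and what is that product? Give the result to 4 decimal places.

1.0703

(1) 3.205 × 1.274 × 0.2282 = 0.93178
(2) 0.9801 × 2.766 × 0.3948 = 1.07029
(3) 0.7547 × 4.168 × 0.2747 = 0.86409
Highest is cycle (2) at 1.0703 (>1, arbitrage).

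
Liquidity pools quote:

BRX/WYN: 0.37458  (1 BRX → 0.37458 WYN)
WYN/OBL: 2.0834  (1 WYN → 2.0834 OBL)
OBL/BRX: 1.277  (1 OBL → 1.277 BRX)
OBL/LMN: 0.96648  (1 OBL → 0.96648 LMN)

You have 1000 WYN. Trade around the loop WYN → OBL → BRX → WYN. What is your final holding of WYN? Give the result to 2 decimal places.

996.57

1000 WYN × 2.0834 = 2083.4 OBL
2083.4 OBL × 1.277 = 2660.5018 BRX
2660.5018 BRX × 0.37458 = 996.570764244 WYN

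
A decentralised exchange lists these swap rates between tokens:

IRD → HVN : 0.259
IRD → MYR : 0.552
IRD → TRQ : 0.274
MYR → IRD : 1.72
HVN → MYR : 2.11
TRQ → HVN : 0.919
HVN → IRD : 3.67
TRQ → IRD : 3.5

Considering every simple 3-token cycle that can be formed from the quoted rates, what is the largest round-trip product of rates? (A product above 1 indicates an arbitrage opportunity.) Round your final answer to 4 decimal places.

0.9400

MYR→IRD→HVN→MYR: 1.72 × 0.259 × 2.11 = 0.93996
HVN→IRD→TRQ→HVN: 3.67 × 0.274 × 0.919 = 0.92413
Maximum is MYR→IRD→HVN→MYR at 0.9400; no arbitrage — every cycle loses value.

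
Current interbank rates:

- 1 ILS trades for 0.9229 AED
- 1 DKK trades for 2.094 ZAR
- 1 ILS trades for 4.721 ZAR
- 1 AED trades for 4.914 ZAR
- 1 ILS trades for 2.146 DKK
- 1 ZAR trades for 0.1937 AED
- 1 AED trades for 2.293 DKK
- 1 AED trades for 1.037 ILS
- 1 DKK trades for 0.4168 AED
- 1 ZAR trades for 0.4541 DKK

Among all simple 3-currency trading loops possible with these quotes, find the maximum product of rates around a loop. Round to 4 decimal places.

AED→ILS→ZAR→AED: 1.037 × 4.721 × 0.1937 = 0.94829
AED→ZAR→DKK→AED: 4.914 × 0.4541 × 0.4168 = 0.93007
AED→DKK→ZAR→AED: 2.293 × 2.094 × 0.1937 = 0.93006
AED→ILS→DKK→AED: 1.037 × 2.146 × 0.4168 = 0.92755
Maximum is AED→ILS→ZAR→AED at 0.9483; no arbitrage — every cycle loses value.

0.9483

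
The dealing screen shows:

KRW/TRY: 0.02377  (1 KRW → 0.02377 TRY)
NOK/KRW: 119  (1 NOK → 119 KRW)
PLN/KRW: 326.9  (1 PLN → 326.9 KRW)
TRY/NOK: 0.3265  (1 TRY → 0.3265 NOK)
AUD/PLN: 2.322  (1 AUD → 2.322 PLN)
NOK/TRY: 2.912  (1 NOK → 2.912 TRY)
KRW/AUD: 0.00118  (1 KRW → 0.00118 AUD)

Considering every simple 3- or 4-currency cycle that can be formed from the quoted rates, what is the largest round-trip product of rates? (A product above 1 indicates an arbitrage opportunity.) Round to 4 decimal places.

NOK→KRW→TRY→NOK: 119 × 0.02377 × 0.3265 = 0.92355
AUD→PLN→KRW→AUD: 2.322 × 326.9 × 0.00118 = 0.89569
Maximum is NOK→KRW→TRY→NOK at 0.9235; no arbitrage — every cycle loses value.

0.9235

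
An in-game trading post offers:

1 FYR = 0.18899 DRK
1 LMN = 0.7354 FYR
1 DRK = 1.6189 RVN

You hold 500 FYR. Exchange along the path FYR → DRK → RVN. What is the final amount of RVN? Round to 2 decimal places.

152.98

500 FYR × 0.18899 = 94.495 DRK
94.495 DRK × 1.6189 = 152.9779555 RVN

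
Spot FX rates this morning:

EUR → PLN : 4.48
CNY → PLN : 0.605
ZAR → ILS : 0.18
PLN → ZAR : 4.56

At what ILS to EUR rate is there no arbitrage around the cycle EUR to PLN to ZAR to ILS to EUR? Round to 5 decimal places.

Known legs of the cycle: 4.48 × 4.56 × 0.18 = 3.677184
For no arbitrage the full-cycle product must be 1, so the missing rate is 1 / 3.677184 ≈ 0.2719472.

0.27195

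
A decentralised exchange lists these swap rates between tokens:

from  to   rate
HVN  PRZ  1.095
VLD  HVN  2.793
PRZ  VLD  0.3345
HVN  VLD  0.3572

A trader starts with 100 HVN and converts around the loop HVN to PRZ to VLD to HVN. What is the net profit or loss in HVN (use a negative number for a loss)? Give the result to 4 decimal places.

100 HVN × 1.095 = 109.5 PRZ
109.5 PRZ × 0.3345 = 36.62775 VLD
36.62775 VLD × 2.793 = 102.30130575 HVN
Net change: 102.30130575 − 100 = 2.30130575 HVN

2.3013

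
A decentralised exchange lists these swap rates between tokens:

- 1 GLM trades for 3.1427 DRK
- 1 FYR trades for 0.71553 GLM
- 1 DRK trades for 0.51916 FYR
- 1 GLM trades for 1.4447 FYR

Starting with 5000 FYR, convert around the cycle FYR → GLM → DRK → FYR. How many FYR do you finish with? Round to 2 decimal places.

5000 FYR × 0.71553 = 3577.65 GLM
3577.65 GLM × 3.1427 = 11243.480655 DRK
11243.480655 DRK × 0.51916 = 5837.1654168498 FYR

5837.17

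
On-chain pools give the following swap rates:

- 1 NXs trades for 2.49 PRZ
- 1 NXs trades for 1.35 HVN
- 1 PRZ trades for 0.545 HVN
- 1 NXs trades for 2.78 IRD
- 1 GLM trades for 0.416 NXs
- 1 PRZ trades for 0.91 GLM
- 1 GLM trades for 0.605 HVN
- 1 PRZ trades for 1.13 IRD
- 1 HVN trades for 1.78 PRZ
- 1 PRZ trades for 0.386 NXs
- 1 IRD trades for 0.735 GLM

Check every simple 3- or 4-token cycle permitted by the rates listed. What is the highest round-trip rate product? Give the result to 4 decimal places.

PRZ→GLM→HVN→PRZ: 0.91 × 0.605 × 1.78 = 0.97998
PRZ→GLM→NXs→PRZ: 0.91 × 0.416 × 2.49 = 0.94261
PRZ→NXs→HVN→PRZ: 0.386 × 1.35 × 1.78 = 0.92756
PRZ→GLM→NXs→HVN→PRZ: 0.91 × 0.416 × 1.35 × 1.78 = 0.90968
PRZ→IRD→GLM→HVN→PRZ: 1.13 × 0.735 × 0.605 × 1.78 = 0.89442
PRZ→IRD→GLM→NXs→PRZ: 1.13 × 0.735 × 0.416 × 2.49 = 0.86032
NXs→IRD→GLM→NXs: 2.78 × 0.735 × 0.416 = 0.85001
Maximum is PRZ→GLM→HVN→PRZ at 0.9800; no arbitrage — every cycle loses value.

0.9800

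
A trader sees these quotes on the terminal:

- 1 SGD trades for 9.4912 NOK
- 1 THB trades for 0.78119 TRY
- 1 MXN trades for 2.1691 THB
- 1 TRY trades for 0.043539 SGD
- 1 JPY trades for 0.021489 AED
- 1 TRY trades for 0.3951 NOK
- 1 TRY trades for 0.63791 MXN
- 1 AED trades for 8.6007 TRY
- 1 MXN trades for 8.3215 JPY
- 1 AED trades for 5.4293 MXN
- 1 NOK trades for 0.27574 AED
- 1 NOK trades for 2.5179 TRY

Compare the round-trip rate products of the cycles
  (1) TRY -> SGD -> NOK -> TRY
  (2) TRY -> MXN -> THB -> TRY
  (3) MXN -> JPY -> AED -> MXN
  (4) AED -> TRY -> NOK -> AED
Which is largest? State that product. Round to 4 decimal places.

1.0809

(1) 0.043539 × 9.4912 × 2.5179 = 1.04049
(2) 0.63791 × 2.1691 × 0.78119 = 1.08093
(3) 8.3215 × 0.021489 × 5.4293 = 0.97087
(4) 8.6007 × 0.3951 × 0.27574 = 0.93700
Highest is cycle (2) at 1.0809 (>1, arbitrage).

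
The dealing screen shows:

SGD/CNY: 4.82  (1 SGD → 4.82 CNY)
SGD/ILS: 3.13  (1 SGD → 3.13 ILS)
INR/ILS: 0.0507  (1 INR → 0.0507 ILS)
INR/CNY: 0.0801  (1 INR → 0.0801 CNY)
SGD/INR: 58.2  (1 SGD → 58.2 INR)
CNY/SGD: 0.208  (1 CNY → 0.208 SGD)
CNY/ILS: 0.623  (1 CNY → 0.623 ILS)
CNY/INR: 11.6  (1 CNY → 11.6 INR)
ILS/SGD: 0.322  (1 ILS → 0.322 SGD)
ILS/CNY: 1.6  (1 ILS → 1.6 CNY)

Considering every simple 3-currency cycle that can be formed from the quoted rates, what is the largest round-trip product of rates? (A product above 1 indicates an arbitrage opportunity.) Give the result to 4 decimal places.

1.0417

CNY→SGD→ILS→CNY: 0.208 × 3.13 × 1.6 = 1.04166
INR→CNY→SGD→INR: 0.0801 × 0.208 × 58.2 = 0.96966
CNY→ILS→SGD→CNY: 0.623 × 0.322 × 4.82 = 0.96692
INR→ILS→SGD→INR: 0.0507 × 0.322 × 58.2 = 0.95014
INR→ILS→CNY→INR: 0.0507 × 1.6 × 11.6 = 0.94099
Maximum is CNY→SGD→ILS→CNY at 1.0417; arbitrage exists.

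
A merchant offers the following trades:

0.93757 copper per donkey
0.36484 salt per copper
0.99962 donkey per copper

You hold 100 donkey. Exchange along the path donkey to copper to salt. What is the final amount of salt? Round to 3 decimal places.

100 donkey × 0.93757 = 93.757 copper
93.757 copper × 0.36484 = 34.20630388 salt

34.206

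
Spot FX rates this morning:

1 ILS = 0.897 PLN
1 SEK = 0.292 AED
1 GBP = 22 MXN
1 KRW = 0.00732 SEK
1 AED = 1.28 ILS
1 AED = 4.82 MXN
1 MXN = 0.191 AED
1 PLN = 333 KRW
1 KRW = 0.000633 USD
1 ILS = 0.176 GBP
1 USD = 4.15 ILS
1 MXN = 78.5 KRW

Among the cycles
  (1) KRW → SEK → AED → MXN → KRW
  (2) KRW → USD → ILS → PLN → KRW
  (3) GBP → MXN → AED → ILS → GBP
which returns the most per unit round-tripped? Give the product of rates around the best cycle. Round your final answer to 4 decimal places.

(1) 0.00732 × 0.292 × 4.82 × 78.5 = 0.80874
(2) 0.000633 × 4.15 × 0.897 × 333 = 0.78467
(3) 22 × 0.191 × 1.28 × 0.176 = 0.94663
Highest is cycle (3) at 0.9466 (≤1, no arbitrage).

0.9466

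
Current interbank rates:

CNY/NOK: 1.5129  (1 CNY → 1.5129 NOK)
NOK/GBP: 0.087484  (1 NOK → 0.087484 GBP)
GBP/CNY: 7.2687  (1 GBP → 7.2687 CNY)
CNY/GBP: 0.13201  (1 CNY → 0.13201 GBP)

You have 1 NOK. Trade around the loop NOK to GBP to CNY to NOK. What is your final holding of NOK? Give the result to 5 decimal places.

0.96205

1 NOK × 0.087484 = 0.087484 GBP
0.087484 GBP × 7.2687 = 0.6358949508 CNY
0.6358949508 CNY × 1.5129 = 0.96204547106532 NOK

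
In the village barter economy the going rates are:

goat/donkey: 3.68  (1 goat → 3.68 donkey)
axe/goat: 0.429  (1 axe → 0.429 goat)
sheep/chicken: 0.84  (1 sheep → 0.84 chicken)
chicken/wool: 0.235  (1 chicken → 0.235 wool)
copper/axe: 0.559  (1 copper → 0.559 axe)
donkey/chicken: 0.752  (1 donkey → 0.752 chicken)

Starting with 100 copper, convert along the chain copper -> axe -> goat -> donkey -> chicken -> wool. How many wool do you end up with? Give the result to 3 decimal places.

100 copper × 0.559 = 55.9 axe
55.9 axe × 0.429 = 23.9811 goat
23.9811 goat × 3.68 = 88.250448 donkey
88.250448 donkey × 0.752 = 66.364336896 chicken
66.364336896 chicken × 0.235 = 15.59561917056 wool

15.596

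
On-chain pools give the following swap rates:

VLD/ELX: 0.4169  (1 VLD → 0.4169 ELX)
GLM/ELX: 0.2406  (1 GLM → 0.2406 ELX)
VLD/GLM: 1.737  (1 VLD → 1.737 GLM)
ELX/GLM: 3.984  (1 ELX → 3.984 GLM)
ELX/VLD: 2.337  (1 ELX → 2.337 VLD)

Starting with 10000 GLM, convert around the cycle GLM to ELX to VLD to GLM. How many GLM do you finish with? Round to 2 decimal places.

10000 GLM × 0.2406 = 2406 ELX
2406 ELX × 2.337 = 5622.822 VLD
5622.822 VLD × 1.737 = 9766.841814 GLM

9766.84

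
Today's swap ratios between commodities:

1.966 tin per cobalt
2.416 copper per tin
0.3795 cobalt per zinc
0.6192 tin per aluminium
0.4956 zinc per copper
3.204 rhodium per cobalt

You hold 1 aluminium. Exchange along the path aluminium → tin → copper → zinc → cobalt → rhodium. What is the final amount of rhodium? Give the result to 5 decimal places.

0.90150

1 aluminium × 0.6192 = 0.6192 tin
0.6192 tin × 2.416 = 1.4959872 copper
1.4959872 copper × 0.4956 = 0.74141125632 zinc
0.74141125632 zinc × 0.3795 = 0.28136557177344 cobalt
0.28136557177344 cobalt × 3.204 = 0.90149529196210176 rhodium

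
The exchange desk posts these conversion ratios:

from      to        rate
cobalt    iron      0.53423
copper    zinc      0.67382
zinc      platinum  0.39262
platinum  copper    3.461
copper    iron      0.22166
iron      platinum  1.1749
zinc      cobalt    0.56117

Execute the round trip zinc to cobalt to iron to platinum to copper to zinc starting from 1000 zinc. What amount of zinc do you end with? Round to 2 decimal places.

821.43

1000 zinc × 0.56117 = 561.17 cobalt
561.17 cobalt × 0.53423 = 299.7938491 iron
299.7938491 iron × 1.1749 = 352.22779330759 platinum
352.22779330759 platinum × 3.461 = 1219.06039263756899 copper
1219.06039263756899 copper × 0.67382 = 821.4272737670467368418 zinc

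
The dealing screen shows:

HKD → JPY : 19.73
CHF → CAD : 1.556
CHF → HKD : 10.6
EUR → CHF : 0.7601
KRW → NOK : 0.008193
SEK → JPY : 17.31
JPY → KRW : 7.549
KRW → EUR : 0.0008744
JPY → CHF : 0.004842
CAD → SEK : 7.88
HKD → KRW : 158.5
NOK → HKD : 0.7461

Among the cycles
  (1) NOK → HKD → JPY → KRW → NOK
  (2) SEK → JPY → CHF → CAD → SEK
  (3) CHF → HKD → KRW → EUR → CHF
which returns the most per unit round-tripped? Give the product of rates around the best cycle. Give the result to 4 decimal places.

(1) 0.7461 × 19.73 × 7.549 × 0.008193 = 0.91045
(2) 17.31 × 0.004842 × 1.556 × 7.88 = 1.02768
(3) 10.6 × 158.5 × 0.0008744 × 0.7601 = 1.11665
Highest is cycle (3) at 1.1166 (>1, arbitrage).

1.1166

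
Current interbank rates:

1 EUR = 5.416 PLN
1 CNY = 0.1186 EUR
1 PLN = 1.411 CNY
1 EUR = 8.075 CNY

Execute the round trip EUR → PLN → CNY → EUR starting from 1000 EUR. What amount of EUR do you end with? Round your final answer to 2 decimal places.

1000 EUR × 5.416 = 5416 PLN
5416 PLN × 1.411 = 7641.976 CNY
7641.976 CNY × 0.1186 = 906.3383536 EUR

906.34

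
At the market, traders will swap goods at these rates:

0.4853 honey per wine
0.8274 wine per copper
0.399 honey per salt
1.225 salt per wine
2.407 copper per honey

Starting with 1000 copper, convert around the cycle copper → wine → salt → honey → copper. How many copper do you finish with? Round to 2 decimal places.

1000 copper × 0.8274 = 827.4 wine
827.4 wine × 1.225 = 1013.565 salt
1013.565 salt × 0.399 = 404.412435 honey
404.412435 honey × 2.407 = 973.420731045 copper

973.42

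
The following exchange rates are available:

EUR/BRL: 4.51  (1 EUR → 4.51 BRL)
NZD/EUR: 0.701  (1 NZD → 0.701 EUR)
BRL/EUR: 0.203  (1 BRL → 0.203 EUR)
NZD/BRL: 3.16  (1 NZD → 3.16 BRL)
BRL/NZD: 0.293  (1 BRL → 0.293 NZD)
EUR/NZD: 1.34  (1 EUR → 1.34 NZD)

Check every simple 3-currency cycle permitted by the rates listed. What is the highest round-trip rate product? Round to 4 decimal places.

0.9263

EUR→BRL→NZD→EUR: 4.51 × 0.293 × 0.701 = 0.92632
EUR→NZD→BRL→EUR: 1.34 × 3.16 × 0.203 = 0.85958
Maximum is EUR→BRL→NZD→EUR at 0.9263; no arbitrage — every cycle loses value.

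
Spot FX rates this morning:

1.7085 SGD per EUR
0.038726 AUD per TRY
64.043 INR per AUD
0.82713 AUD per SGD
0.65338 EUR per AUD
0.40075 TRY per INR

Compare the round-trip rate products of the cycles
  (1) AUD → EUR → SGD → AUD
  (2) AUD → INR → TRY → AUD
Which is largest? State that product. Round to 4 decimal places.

(1) 0.65338 × 1.7085 × 0.82713 = 0.92332
(2) 64.043 × 0.40075 × 0.038726 = 0.99391
Highest is cycle (2) at 0.9939 (≤1, no arbitrage).

0.9939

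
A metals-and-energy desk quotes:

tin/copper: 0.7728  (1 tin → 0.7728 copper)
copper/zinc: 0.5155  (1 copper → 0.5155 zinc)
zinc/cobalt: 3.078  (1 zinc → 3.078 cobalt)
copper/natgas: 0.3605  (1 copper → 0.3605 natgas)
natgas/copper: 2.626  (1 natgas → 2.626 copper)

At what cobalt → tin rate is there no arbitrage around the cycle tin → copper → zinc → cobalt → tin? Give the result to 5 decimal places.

0.81552

Known legs of the cycle: 0.7728 × 0.5155 × 3.078 = 1.2262087152
For no arbitrage the full-cycle product must be 1, so the missing rate is 1 / 1.2262087152 ≈ 0.8155219.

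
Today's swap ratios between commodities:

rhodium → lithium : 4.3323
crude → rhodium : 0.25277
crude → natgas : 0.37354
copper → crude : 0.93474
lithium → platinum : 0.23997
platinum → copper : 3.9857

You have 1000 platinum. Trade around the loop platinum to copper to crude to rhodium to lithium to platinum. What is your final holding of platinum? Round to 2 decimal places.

1000 platinum × 3.9857 = 3985.7 copper
3985.7 copper × 0.93474 = 3725.593218 crude
3725.593218 crude × 0.25277 = 941.71819771386 rhodium
941.71819771386 rhodium × 4.3323 = 4079.805747955755678 lithium
4079.805747955755678 lithium × 0.23997 = 979.03098533694269004966 platinum

979.03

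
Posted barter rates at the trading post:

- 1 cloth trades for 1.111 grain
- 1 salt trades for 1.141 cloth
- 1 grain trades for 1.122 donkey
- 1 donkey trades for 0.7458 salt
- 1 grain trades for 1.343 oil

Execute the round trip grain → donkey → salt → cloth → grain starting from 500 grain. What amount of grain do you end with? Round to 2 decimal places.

500 grain × 1.122 = 561 donkey
561 donkey × 0.7458 = 418.3938 salt
418.3938 salt × 1.141 = 477.3873258 cloth
477.3873258 cloth × 1.111 = 530.3773189638 grain

530.38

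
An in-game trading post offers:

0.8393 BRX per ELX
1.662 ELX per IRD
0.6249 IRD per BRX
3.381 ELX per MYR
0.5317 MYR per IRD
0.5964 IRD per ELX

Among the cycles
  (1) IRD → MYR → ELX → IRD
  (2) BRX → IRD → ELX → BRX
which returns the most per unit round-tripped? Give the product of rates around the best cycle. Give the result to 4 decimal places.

1.0721

(1) 0.5317 × 3.381 × 0.5964 = 1.07213
(2) 0.6249 × 1.662 × 0.8393 = 0.87168
Highest is cycle (1) at 1.0721 (>1, arbitrage).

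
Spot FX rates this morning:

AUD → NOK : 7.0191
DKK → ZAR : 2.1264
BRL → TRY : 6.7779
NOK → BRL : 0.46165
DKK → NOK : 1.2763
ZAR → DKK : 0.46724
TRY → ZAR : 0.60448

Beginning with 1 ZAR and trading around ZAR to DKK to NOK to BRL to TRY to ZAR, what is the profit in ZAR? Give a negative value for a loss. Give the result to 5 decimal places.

0.12793

1 ZAR × 0.46724 = 0.46724 DKK
0.46724 DKK × 1.2763 = 0.596338412 NOK
0.596338412 NOK × 0.46165 = 0.2752996278998 BRL
0.2752996278998 BRL × 6.7779 = 1.86595334794205442 TRY
1.86595334794205442 TRY × 0.60448 = 1.1279314797640130558016 ZAR
Net change: 1.1279314797640130558016 − 1 = 0.1279314797640130558016 ZAR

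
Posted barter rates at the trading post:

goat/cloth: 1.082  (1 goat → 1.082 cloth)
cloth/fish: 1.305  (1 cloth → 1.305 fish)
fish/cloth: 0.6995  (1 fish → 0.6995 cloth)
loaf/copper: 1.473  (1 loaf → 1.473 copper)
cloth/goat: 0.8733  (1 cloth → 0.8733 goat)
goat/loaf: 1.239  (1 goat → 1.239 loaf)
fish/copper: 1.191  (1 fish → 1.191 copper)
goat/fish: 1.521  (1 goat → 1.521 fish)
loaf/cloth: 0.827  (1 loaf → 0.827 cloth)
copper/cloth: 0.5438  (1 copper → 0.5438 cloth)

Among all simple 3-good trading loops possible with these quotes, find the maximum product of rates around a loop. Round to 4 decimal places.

goat→fish→cloth→goat: 1.521 × 0.6995 × 0.8733 = 0.92914
goat→loaf→cloth→goat: 1.239 × 0.827 × 0.8733 = 0.89483
cloth→fish→copper→cloth: 1.305 × 1.191 × 0.5438 = 0.84520
Maximum is goat→fish→cloth→goat at 0.9291; no arbitrage — every cycle loses value.

0.9291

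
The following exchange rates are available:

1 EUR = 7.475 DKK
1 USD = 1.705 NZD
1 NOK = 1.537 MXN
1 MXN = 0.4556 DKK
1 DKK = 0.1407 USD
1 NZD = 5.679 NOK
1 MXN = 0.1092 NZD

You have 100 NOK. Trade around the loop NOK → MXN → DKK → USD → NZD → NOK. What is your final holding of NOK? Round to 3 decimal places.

95.400

100 NOK × 1.537 = 153.7 MXN
153.7 MXN × 0.4556 = 70.02572 DKK
70.02572 DKK × 0.1407 = 9.852618804 USD
9.852618804 USD × 1.705 = 16.79871506082 NZD
16.79871506082 NZD × 5.679 = 95.39990283039678 NOK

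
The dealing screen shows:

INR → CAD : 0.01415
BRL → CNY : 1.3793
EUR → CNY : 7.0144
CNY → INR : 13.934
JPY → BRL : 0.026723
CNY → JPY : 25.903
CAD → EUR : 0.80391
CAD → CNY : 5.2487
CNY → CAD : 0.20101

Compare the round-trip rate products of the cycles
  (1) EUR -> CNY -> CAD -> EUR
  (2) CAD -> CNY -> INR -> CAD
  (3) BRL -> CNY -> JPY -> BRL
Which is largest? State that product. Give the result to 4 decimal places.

(1) 7.0144 × 0.20101 × 0.80391 = 1.13348
(2) 5.2487 × 13.934 × 0.01415 = 1.03487
(3) 1.3793 × 25.903 × 0.026723 = 0.95476
Highest is cycle (1) at 1.1335 (>1, arbitrage).

1.1335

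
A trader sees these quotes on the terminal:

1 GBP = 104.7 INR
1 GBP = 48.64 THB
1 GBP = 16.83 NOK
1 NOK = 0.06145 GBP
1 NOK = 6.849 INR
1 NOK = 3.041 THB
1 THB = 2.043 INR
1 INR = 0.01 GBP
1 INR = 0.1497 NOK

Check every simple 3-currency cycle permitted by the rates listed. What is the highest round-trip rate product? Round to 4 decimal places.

1.1527

GBP→NOK→INR→GBP: 16.83 × 6.849 × 0.01 = 1.15269
THB→INR→GBP→THB: 2.043 × 0.01 × 48.64 = 0.99372
GBP→INR→NOK→GBP: 104.7 × 0.1497 × 0.06145 = 0.96314
THB→INR→NOK→THB: 2.043 × 0.1497 × 3.041 = 0.93005
Maximum is GBP→NOK→INR→GBP at 1.1527; arbitrage exists.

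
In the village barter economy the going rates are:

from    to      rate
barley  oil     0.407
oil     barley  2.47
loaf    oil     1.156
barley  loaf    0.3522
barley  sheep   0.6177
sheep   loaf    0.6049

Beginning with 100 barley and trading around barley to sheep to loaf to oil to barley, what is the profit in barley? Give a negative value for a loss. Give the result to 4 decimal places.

100 barley × 0.6177 = 61.77 sheep
61.77 sheep × 0.6049 = 37.364673 loaf
37.364673 loaf × 1.156 = 43.193561988 oil
43.193561988 oil × 2.47 = 106.68809811036 barley
Net change: 106.68809811036 − 100 = 6.68809811036 barley

6.6881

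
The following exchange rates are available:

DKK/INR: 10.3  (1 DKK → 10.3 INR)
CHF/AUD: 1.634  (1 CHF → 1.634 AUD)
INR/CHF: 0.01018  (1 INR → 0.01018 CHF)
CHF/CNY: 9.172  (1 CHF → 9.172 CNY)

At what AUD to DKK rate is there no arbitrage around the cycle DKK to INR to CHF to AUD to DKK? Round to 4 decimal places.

Known legs of the cycle: 10.3 × 0.01018 × 1.634 = 0.171331436
For no arbitrage the full-cycle product must be 1, so the missing rate is 1 / 0.171331436 ≈ 5.836641.

5.8366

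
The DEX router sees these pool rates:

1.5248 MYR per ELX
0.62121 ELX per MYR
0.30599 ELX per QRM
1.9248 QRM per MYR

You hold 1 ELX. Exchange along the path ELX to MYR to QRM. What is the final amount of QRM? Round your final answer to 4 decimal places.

2.9349

1 ELX × 1.5248 = 1.5248 MYR
1.5248 MYR × 1.9248 = 2.93493504 QRM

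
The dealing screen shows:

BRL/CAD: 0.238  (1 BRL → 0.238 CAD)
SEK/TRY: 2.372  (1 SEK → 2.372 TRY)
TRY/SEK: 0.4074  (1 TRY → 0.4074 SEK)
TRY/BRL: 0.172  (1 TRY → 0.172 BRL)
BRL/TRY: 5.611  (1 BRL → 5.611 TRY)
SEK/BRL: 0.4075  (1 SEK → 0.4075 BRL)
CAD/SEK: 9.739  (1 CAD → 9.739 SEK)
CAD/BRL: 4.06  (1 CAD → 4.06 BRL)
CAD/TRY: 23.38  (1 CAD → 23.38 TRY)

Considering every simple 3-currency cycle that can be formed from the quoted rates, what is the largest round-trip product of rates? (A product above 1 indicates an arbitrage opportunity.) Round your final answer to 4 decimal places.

BRL→CAD→TRY→BRL: 0.238 × 23.38 × 0.172 = 0.95708
BRL→CAD→SEK→BRL: 0.238 × 9.739 × 0.4075 = 0.94454
BRL→TRY→SEK→BRL: 5.611 × 0.4074 × 0.4075 = 0.93151
Maximum is BRL→CAD→TRY→BRL at 0.9571; no arbitrage — every cycle loses value.

0.9571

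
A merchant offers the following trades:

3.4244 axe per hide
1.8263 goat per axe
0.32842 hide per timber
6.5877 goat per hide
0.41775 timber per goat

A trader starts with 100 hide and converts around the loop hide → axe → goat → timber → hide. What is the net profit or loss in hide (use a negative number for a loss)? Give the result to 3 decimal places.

-14.197

100 hide × 3.4244 = 342.44 axe
342.44 axe × 1.8263 = 625.398172 goat
625.398172 goat × 0.41775 = 261.260086353 timber
261.260086353 timber × 0.32842 = 85.80303756005226 hide
Net change: 85.80303756005226 − 100 = -14.19696243994774 hide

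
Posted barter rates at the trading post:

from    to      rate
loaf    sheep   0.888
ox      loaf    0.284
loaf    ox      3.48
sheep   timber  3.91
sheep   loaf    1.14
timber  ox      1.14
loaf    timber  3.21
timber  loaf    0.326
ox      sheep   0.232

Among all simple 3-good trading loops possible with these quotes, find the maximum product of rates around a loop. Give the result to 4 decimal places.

1.1319

loaf→sheep→timber→loaf: 0.888 × 3.91 × 0.326 = 1.13190
loaf→timber→ox→loaf: 3.21 × 1.14 × 0.284 = 1.03927
ox→sheep→timber→ox: 0.232 × 3.91 × 1.14 = 1.03412
loaf→ox→sheep→loaf: 3.48 × 0.232 × 1.14 = 0.92039
Maximum is loaf→sheep→timber→loaf at 1.1319; arbitrage exists.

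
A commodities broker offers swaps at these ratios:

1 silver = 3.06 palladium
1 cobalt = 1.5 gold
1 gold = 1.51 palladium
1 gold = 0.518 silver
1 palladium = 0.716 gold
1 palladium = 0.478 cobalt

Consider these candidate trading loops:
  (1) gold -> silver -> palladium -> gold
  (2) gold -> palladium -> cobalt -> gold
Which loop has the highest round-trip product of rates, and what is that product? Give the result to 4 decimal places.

(1) 0.518 × 3.06 × 0.716 = 1.13492
(2) 1.51 × 0.478 × 1.5 = 1.08267
Highest is cycle (1) at 1.1349 (>1, arbitrage).

1.1349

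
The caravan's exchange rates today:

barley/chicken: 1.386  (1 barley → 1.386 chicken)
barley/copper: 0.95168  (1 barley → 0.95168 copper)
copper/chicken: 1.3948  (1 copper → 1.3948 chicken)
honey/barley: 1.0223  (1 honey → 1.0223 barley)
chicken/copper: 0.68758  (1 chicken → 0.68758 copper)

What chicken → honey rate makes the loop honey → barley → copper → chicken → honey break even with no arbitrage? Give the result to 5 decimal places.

0.73692

Known legs of the cycle: 1.0223 × 0.95168 × 1.3948 = 1.3570043567872
For no arbitrage the full-cycle product must be 1, so the missing rate is 1 / 1.3570043567872 ≈ 0.7369173.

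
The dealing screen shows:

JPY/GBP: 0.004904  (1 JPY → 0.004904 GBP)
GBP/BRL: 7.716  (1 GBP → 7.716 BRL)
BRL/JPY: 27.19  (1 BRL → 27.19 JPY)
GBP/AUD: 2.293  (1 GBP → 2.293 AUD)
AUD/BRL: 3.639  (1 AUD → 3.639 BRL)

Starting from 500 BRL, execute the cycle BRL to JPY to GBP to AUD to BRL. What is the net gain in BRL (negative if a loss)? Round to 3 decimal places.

500 BRL × 27.19 = 13595 JPY
13595 JPY × 0.004904 = 66.66988 GBP
66.66988 GBP × 2.293 = 152.87403484 AUD
152.87403484 AUD × 3.639 = 556.30861278276 BRL
Net change: 556.30861278276 − 500 = 56.30861278276 BRL

56.309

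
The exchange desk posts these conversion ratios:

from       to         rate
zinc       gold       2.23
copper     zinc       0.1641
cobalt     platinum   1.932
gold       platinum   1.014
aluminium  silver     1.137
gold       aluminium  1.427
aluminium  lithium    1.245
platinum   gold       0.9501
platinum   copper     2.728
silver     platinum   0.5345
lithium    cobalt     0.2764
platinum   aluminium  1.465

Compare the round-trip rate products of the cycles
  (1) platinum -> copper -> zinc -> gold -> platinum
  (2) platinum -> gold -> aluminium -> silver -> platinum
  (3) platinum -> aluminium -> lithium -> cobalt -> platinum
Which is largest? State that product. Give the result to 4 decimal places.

1.0123

(1) 2.728 × 0.1641 × 2.23 × 1.014 = 1.01227
(2) 0.9501 × 1.427 × 1.137 × 0.5345 = 0.82395
(3) 1.465 × 1.245 × 0.2764 × 1.932 = 0.97398
Highest is cycle (1) at 1.0123 (>1, arbitrage).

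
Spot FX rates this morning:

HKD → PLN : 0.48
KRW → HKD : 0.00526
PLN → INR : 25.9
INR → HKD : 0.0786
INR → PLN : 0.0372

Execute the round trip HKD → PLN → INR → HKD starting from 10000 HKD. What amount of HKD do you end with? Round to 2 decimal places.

10000 HKD × 0.48 = 4800 PLN
4800 PLN × 25.9 = 124320 INR
124320 INR × 0.0786 = 9771.552 HKD

9771.55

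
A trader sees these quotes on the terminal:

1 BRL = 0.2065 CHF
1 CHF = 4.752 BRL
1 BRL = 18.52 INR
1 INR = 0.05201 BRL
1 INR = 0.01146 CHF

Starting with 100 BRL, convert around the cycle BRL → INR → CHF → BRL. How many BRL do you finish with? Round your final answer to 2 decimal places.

100.86

100 BRL × 18.52 = 1852 INR
1852 INR × 0.01146 = 21.22392 CHF
21.22392 CHF × 4.752 = 100.85606784 BRL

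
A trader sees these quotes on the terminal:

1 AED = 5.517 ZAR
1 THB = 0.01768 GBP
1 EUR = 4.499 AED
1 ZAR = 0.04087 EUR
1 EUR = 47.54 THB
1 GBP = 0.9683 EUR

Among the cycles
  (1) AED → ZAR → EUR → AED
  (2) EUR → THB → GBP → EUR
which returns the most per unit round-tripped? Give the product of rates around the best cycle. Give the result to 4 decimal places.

1.0144

(1) 5.517 × 0.04087 × 4.499 = 1.01443
(2) 47.54 × 0.01768 × 0.9683 = 0.81386
Highest is cycle (1) at 1.0144 (>1, arbitrage).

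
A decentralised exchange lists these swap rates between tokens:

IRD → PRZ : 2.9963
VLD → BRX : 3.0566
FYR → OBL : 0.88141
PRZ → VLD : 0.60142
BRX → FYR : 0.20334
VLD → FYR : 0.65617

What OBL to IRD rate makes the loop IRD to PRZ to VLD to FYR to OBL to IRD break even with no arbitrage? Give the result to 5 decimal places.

Known legs of the cycle: 2.9963 × 0.60142 × 0.65617 × 0.88141 = 1.0422154445752703762
For no arbitrage the full-cycle product must be 1, so the missing rate is 1 / 1.0422154445752703762 ≈ 0.9594945.

0.95949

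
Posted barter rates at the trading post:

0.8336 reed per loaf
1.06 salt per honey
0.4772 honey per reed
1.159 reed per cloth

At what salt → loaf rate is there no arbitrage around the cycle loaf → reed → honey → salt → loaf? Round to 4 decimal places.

Known legs of the cycle: 0.8336 × 0.4772 × 1.06 = 0.4216615552
For no arbitrage the full-cycle product must be 1, so the missing rate is 1 / 0.4216615552 ≈ 2.371570.

2.3716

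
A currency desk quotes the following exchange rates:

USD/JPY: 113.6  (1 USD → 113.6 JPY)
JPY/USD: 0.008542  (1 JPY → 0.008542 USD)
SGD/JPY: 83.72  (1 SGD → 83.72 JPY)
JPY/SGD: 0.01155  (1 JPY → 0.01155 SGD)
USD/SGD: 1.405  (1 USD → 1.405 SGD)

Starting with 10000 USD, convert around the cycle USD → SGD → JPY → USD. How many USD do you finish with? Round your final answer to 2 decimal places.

10047.66

10000 USD × 1.405 = 14050 SGD
14050 SGD × 83.72 = 1176266 JPY
1176266 JPY × 0.008542 = 10047.664172 USD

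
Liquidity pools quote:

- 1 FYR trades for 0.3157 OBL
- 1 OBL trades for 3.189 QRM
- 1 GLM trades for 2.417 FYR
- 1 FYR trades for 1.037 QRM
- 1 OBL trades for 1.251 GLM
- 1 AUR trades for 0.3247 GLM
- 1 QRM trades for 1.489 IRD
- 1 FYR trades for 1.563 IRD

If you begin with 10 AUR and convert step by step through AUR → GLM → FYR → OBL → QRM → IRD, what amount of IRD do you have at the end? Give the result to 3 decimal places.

11.765

10 AUR × 0.3247 = 3.247 GLM
3.247 GLM × 2.417 = 7.847999 FYR
7.847999 FYR × 0.3157 = 2.4776132843 OBL
2.4776132843 OBL × 3.189 = 7.9011087636327 QRM
7.9011087636327 QRM × 1.489 = 11.7647509490490903 IRD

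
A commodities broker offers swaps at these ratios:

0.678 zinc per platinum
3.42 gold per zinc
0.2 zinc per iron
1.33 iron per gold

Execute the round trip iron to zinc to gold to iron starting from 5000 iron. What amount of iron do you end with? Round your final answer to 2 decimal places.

4548.60

5000 iron × 0.2 = 1000 zinc
1000 zinc × 3.42 = 3420 gold
3420 gold × 1.33 = 4548.6 iron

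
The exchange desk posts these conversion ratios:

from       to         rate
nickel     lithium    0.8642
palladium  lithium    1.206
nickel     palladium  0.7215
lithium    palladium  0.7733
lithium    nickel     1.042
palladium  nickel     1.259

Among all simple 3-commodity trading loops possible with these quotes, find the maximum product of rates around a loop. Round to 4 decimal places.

0.9067

palladium→lithium→nickel→palladium: 1.206 × 1.042 × 0.7215 = 0.90667
palladium→nickel→lithium→palladium: 1.259 × 0.8642 × 0.7733 = 0.84137
Maximum is palladium→lithium→nickel→palladium at 0.9067; no arbitrage — every cycle loses value.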